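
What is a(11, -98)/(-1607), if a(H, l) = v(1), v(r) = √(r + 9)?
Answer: -√10/1607 ≈ -0.0019678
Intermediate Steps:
v(r) = √(9 + r)
a(H, l) = √10 (a(H, l) = √(9 + 1) = √10)
a(11, -98)/(-1607) = √10/(-1607) = √10*(-1/1607) = -√10/1607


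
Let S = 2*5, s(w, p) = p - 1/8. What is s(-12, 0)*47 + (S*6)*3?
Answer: 1393/8 ≈ 174.13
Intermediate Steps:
s(w, p) = -1/8 + p (s(w, p) = p - 1*1/8 = p - 1/8 = -1/8 + p)
S = 10
s(-12, 0)*47 + (S*6)*3 = (-1/8 + 0)*47 + (10*6)*3 = -1/8*47 + 60*3 = -47/8 + 180 = 1393/8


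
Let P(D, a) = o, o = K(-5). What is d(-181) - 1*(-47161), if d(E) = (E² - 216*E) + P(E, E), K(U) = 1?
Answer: 119019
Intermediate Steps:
o = 1
P(D, a) = 1
d(E) = 1 + E² - 216*E (d(E) = (E² - 216*E) + 1 = 1 + E² - 216*E)
d(-181) - 1*(-47161) = (1 + (-181)² - 216*(-181)) - 1*(-47161) = (1 + 32761 + 39096) + 47161 = 71858 + 47161 = 119019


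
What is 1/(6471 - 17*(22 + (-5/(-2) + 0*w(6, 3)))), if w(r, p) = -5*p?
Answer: 2/12109 ≈ 0.00016517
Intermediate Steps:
1/(6471 - 17*(22 + (-5/(-2) + 0*w(6, 3)))) = 1/(6471 - 17*(22 + (-5/(-2) + 0*(-5*3)))) = 1/(6471 - 17*(22 + (-5*(-1/2) + 0*(-15)))) = 1/(6471 - 17*(22 + (5/2 + 0))) = 1/(6471 - 17*(22 + 5/2)) = 1/(6471 - 17*49/2) = 1/(6471 - 833/2) = 1/(12109/2) = 2/12109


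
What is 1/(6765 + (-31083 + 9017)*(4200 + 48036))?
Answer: -1/1152632811 ≈ -8.6758e-10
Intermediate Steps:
1/(6765 + (-31083 + 9017)*(4200 + 48036)) = 1/(6765 - 22066*52236) = 1/(6765 - 1152639576) = 1/(-1152632811) = -1/1152632811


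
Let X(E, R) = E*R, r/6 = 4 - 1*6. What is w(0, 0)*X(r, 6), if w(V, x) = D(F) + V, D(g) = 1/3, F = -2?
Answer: -24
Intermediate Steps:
D(g) = ⅓
r = -12 (r = 6*(4 - 1*6) = 6*(4 - 6) = 6*(-2) = -12)
w(V, x) = ⅓ + V
w(0, 0)*X(r, 6) = (⅓ + 0)*(-12*6) = (⅓)*(-72) = -24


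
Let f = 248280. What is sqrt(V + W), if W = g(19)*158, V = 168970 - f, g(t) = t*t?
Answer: 16*I*sqrt(87) ≈ 149.24*I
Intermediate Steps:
g(t) = t**2
V = -79310 (V = 168970 - 1*248280 = 168970 - 248280 = -79310)
W = 57038 (W = 19**2*158 = 361*158 = 57038)
sqrt(V + W) = sqrt(-79310 + 57038) = sqrt(-22272) = 16*I*sqrt(87)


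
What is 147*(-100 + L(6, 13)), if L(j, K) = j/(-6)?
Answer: -14847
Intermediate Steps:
L(j, K) = -j/6 (L(j, K) = j*(-⅙) = -j/6)
147*(-100 + L(6, 13)) = 147*(-100 - ⅙*6) = 147*(-100 - 1) = 147*(-101) = -14847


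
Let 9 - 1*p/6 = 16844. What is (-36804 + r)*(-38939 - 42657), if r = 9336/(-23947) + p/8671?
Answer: 47982500799720408/15972649 ≈ 3.0040e+9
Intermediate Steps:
p = -101010 (p = 54 - 6*16844 = 54 - 101064 = -101010)
r = -192295302/15972649 (r = 9336/(-23947) - 101010/8671 = 9336*(-1/23947) - 101010*1/8671 = -9336/23947 - 7770/667 = -192295302/15972649 ≈ -12.039)
(-36804 + r)*(-38939 - 42657) = (-36804 - 192295302/15972649)*(-38939 - 42657) = -588049669098/15972649*(-81596) = 47982500799720408/15972649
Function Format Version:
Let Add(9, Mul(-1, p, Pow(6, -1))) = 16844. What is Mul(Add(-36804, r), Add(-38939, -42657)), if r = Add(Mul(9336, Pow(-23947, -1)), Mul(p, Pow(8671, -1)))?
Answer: Rational(47982500799720408, 15972649) ≈ 3.0040e+9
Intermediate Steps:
p = -101010 (p = Add(54, Mul(-6, 16844)) = Add(54, -101064) = -101010)
r = Rational(-192295302, 15972649) (r = Add(Mul(9336, Pow(-23947, -1)), Mul(-101010, Pow(8671, -1))) = Add(Mul(9336, Rational(-1, 23947)), Mul(-101010, Rational(1, 8671))) = Add(Rational(-9336, 23947), Rational(-7770, 667)) = Rational(-192295302, 15972649) ≈ -12.039)
Mul(Add(-36804, r), Add(-38939, -42657)) = Mul(Add(-36804, Rational(-192295302, 15972649)), Add(-38939, -42657)) = Mul(Rational(-588049669098, 15972649), -81596) = Rational(47982500799720408, 15972649)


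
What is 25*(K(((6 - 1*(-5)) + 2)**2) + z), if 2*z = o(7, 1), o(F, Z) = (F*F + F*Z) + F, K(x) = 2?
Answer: 1675/2 ≈ 837.50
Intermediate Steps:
o(F, Z) = F + F**2 + F*Z (o(F, Z) = (F**2 + F*Z) + F = F + F**2 + F*Z)
z = 63/2 (z = (7*(1 + 7 + 1))/2 = (7*9)/2 = (1/2)*63 = 63/2 ≈ 31.500)
25*(K(((6 - 1*(-5)) + 2)**2) + z) = 25*(2 + 63/2) = 25*(67/2) = 1675/2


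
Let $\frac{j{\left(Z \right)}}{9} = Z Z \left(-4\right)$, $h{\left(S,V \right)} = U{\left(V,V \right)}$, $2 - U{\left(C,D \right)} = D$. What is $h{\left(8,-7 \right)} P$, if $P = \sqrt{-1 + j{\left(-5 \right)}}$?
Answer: $9 i \sqrt{901} \approx 270.15 i$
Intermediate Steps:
$U{\left(C,D \right)} = 2 - D$
$h{\left(S,V \right)} = 2 - V$
$j{\left(Z \right)} = - 36 Z^{2}$ ($j{\left(Z \right)} = 9 Z Z \left(-4\right) = 9 Z^{2} \left(-4\right) = 9 \left(- 4 Z^{2}\right) = - 36 Z^{2}$)
$P = i \sqrt{901}$ ($P = \sqrt{-1 - 36 \left(-5\right)^{2}} = \sqrt{-1 - 900} = \sqrt{-901} = i \sqrt{901} \approx 30.017 i$)
$h{\left(8,-7 \right)} P = \left(2 - -7\right) i \sqrt{901} = \left(2 + 7\right) i \sqrt{901} = 9 i \sqrt{901}$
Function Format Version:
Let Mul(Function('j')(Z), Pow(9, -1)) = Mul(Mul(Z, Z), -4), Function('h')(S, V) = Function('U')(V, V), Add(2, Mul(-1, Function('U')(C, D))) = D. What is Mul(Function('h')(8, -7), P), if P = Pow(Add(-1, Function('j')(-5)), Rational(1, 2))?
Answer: Mul(9, I, Pow(901, Rational(1, 2))) ≈ Mul(270.15, I)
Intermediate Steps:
Function('U')(C, D) = Add(2, Mul(-1, D))
Function('h')(S, V) = Add(2, Mul(-1, V))
Function('j')(Z) = Mul(-36, Pow(Z, 2)) (Function('j')(Z) = Mul(9, Mul(Mul(Z, Z), -4)) = Mul(9, Mul(Pow(Z, 2), -4)) = Mul(9, Mul(-4, Pow(Z, 2))) = Mul(-36, Pow(Z, 2)))
P = Mul(I, Pow(901, Rational(1, 2))) (P = Pow(Add(-1, Mul(-36, Pow(-5, 2))), Rational(1, 2)) = Pow(Add(-1, Mul(-36, 25)), Rational(1, 2)) = Pow(Add(-1, -900), Rational(1, 2)) = Pow(-901, Rational(1, 2)) = Mul(I, Pow(901, Rational(1, 2))) ≈ Mul(30.017, I))
Mul(Function('h')(8, -7), P) = Mul(Add(2, Mul(-1, -7)), Mul(I, Pow(901, Rational(1, 2)))) = Mul(Add(2, 7), Mul(I, Pow(901, Rational(1, 2)))) = Mul(9, Mul(I, Pow(901, Rational(1, 2)))) = Mul(9, I, Pow(901, Rational(1, 2)))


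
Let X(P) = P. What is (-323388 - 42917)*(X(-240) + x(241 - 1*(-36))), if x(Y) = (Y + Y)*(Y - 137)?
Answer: -28322702600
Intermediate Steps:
x(Y) = 2*Y*(-137 + Y) (x(Y) = (2*Y)*(-137 + Y) = 2*Y*(-137 + Y))
(-323388 - 42917)*(X(-240) + x(241 - 1*(-36))) = (-323388 - 42917)*(-240 + 2*(241 - 1*(-36))*(-137 + (241 - 1*(-36)))) = -366305*(-240 + 2*(241 + 36)*(-137 + (241 + 36))) = -366305*(-240 + 2*277*(-137 + 277)) = -366305*(-240 + 2*277*140) = -366305*(-240 + 77560) = -366305*77320 = -28322702600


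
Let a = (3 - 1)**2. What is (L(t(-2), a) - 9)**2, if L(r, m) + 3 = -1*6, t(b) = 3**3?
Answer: 324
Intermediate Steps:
a = 4 (a = 2**2 = 4)
t(b) = 27
L(r, m) = -9 (L(r, m) = -3 - 1*6 = -3 - 6 = -9)
(L(t(-2), a) - 9)**2 = (-9 - 9)**2 = (-18)**2 = 324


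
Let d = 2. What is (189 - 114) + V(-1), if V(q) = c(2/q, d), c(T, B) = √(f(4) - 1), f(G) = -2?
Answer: 75 + I*√3 ≈ 75.0 + 1.732*I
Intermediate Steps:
c(T, B) = I*√3 (c(T, B) = √(-2 - 1) = √(-3) = I*√3)
V(q) = I*√3
(189 - 114) + V(-1) = (189 - 114) + I*√3 = 75 + I*√3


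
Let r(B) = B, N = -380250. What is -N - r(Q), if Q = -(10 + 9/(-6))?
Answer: 760517/2 ≈ 3.8026e+5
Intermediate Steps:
Q = -17/2 (Q = -(10 + 9*(-1/6)) = -(10 - 3/2) = -1*17/2 = -17/2 ≈ -8.5000)
-N - r(Q) = -1*(-380250) - 1*(-17/2) = 380250 + 17/2 = 760517/2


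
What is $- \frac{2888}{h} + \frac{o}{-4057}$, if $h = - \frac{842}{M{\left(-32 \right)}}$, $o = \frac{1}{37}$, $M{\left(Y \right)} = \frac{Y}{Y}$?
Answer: $\frac{216756975}{63195889} \approx 3.4299$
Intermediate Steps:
$M{\left(Y \right)} = 1$
$o = \frac{1}{37} \approx 0.027027$
$h = -842$ ($h = - \frac{842}{1} = \left(-842\right) 1 = -842$)
$- \frac{2888}{h} + \frac{o}{-4057} = - \frac{2888}{-842} + \frac{1}{37 \left(-4057\right)} = \left(-2888\right) \left(- \frac{1}{842}\right) + \frac{1}{37} \left(- \frac{1}{4057}\right) = \frac{1444}{421} - \frac{1}{150109} = \frac{216756975}{63195889}$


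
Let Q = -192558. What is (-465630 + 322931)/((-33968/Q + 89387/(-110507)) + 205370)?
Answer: -1518246503239647/2185028094902525 ≈ -0.69484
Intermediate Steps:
(-465630 + 322931)/((-33968/Q + 89387/(-110507)) + 205370) = (-465630 + 322931)/((-33968/(-192558) + 89387/(-110507)) + 205370) = -142699/((-33968*(-1/192558) + 89387*(-1/110507)) + 205370) = -142699/((16984/96279 - 89387/110507) + 205370) = -142699/(-6729240085/10639503453 + 205370) = -142699/2185028094902525/10639503453 = -142699*10639503453/2185028094902525 = -1518246503239647/2185028094902525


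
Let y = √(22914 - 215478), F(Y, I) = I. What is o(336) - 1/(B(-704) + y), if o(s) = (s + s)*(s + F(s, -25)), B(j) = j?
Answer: 35956028816/172045 + 3*I*√5349/344090 ≈ 2.0899e+5 + 0.00063765*I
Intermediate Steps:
y = 6*I*√5349 (y = √(-192564) = 6*I*√5349 ≈ 438.82*I)
o(s) = 2*s*(-25 + s) (o(s) = (s + s)*(s - 25) = (2*s)*(-25 + s) = 2*s*(-25 + s))
o(336) - 1/(B(-704) + y) = 2*336*(-25 + 336) - 1/(-704 + 6*I*√5349) = 2*336*311 - 1/(-704 + 6*I*√5349) = 208992 - 1/(-704 + 6*I*√5349)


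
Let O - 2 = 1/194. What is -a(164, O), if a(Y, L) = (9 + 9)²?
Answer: -324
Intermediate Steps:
O = 389/194 (O = 2 + 1/194 = 389/194 ≈ 2.0052)
a(Y, L) = 324 (a(Y, L) = 18² = 324)
-a(164, O) = -1*324 = -324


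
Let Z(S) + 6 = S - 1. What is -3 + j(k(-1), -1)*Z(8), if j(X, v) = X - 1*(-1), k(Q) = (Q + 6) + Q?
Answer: 2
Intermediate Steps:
Z(S) = -7 + S (Z(S) = -6 + (S - 1) = -6 + (-1 + S) = -7 + S)
k(Q) = 6 + 2*Q (k(Q) = (6 + Q) + Q = 6 + 2*Q)
j(X, v) = 1 + X (j(X, v) = X + 1 = 1 + X)
-3 + j(k(-1), -1)*Z(8) = -3 + (1 + (6 + 2*(-1)))*(-7 + 8) = -3 + (1 + (6 - 2))*1 = -3 + (1 + 4)*1 = -3 + 5*1 = -3 + 5 = 2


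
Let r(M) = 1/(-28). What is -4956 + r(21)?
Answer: -138769/28 ≈ -4956.0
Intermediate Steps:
r(M) = -1/28
-4956 + r(21) = -4956 - 1/28 = -138769/28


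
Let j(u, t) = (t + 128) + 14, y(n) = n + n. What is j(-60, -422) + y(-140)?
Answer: -560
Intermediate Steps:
y(n) = 2*n
j(u, t) = 142 + t (j(u, t) = (128 + t) + 14 = 142 + t)
j(-60, -422) + y(-140) = (142 - 422) + 2*(-140) = -280 - 280 = -560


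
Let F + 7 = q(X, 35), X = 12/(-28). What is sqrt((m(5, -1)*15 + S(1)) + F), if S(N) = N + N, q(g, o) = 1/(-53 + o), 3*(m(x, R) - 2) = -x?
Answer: I*sqrt(2)/6 ≈ 0.2357*I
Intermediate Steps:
m(x, R) = 2 - x/3 (m(x, R) = 2 + (-x)/3 = 2 - x/3)
X = -3/7 (X = 12*(-1/28) = -3/7 ≈ -0.42857)
S(N) = 2*N
F = -127/18 (F = -7 + 1/(-53 + 35) = -7 + 1/(-18) = -7 - 1/18 = -127/18 ≈ -7.0556)
sqrt((m(5, -1)*15 + S(1)) + F) = sqrt(((2 - 1/3*5)*15 + 2*1) - 127/18) = sqrt(((2 - 5/3)*15 + 2) - 127/18) = sqrt(((1/3)*15 + 2) - 127/18) = sqrt((5 + 2) - 127/18) = sqrt(7 - 127/18) = sqrt(-1/18) = I*sqrt(2)/6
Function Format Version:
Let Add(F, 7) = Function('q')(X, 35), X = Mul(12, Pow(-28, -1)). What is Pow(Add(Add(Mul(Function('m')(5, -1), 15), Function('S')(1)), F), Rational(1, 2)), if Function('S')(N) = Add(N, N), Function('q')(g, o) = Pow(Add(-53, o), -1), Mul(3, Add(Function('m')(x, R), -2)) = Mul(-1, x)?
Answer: Mul(Rational(1, 6), I, Pow(2, Rational(1, 2))) ≈ Mul(0.23570, I)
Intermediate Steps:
Function('m')(x, R) = Add(2, Mul(Rational(-1, 3), x)) (Function('m')(x, R) = Add(2, Mul(Rational(1, 3), Mul(-1, x))) = Add(2, Mul(Rational(-1, 3), x)))
X = Rational(-3, 7) (X = Mul(12, Rational(-1, 28)) = Rational(-3, 7) ≈ -0.42857)
Function('S')(N) = Mul(2, N)
F = Rational(-127, 18) (F = Add(-7, Pow(Add(-53, 35), -1)) = Add(-7, Pow(-18, -1)) = Add(-7, Rational(-1, 18)) = Rational(-127, 18) ≈ -7.0556)
Pow(Add(Add(Mul(Function('m')(5, -1), 15), Function('S')(1)), F), Rational(1, 2)) = Pow(Add(Add(Mul(Add(2, Mul(Rational(-1, 3), 5)), 15), Mul(2, 1)), Rational(-127, 18)), Rational(1, 2)) = Pow(Add(Add(Mul(Add(2, Rational(-5, 3)), 15), 2), Rational(-127, 18)), Rational(1, 2)) = Pow(Add(Add(Mul(Rational(1, 3), 15), 2), Rational(-127, 18)), Rational(1, 2)) = Pow(Add(Add(5, 2), Rational(-127, 18)), Rational(1, 2)) = Pow(Add(7, Rational(-127, 18)), Rational(1, 2)) = Pow(Rational(-1, 18), Rational(1, 2)) = Mul(Rational(1, 6), I, Pow(2, Rational(1, 2)))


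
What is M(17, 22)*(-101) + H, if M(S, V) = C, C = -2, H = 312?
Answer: 514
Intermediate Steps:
M(S, V) = -2
M(17, 22)*(-101) + H = -2*(-101) + 312 = 202 + 312 = 514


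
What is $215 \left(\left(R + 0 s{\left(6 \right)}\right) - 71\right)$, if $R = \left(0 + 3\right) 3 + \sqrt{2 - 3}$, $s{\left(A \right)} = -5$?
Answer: $-13330 + 215 i \approx -13330.0 + 215.0 i$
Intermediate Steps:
$R = 9 + i$ ($R = 3 \cdot 3 + \sqrt{-1} = 9 + i \approx 9.0 + 1.0 i$)
$215 \left(\left(R + 0 s{\left(6 \right)}\right) - 71\right) = 215 \left(\left(\left(9 + i\right) + 0 \left(-5\right)\right) - 71\right) = 215 \left(\left(\left(9 + i\right) + 0\right) - 71\right) = 215 \left(\left(9 + i\right) - 71\right) = 215 \left(-62 + i\right) = -13330 + 215 i$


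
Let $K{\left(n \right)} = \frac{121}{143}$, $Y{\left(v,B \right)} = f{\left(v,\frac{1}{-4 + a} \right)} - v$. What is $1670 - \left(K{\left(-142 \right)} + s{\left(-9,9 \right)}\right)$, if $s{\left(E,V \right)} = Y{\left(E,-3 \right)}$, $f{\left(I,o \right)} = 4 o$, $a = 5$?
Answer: $\frac{21530}{13} \approx 1656.2$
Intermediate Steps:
$Y{\left(v,B \right)} = 4 - v$ ($Y{\left(v,B \right)} = \frac{4}{-4 + 5} - v = \frac{4}{1} - v = 4 \cdot 1 - v = 4 - v$)
$s{\left(E,V \right)} = 4 - E$
$K{\left(n \right)} = \frac{11}{13}$ ($K{\left(n \right)} = 121 \cdot \frac{1}{143} = \frac{11}{13}$)
$1670 - \left(K{\left(-142 \right)} + s{\left(-9,9 \right)}\right) = 1670 - \left(\frac{11}{13} + \left(4 - -9\right)\right) = 1670 - \left(\frac{11}{13} + \left(4 + 9\right)\right) = 1670 - \left(\frac{11}{13} + 13\right) = 1670 - \frac{180}{13} = \frac{21530}{13}$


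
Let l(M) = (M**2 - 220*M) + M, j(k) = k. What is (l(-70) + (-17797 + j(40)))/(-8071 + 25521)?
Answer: 2473/17450 ≈ 0.14172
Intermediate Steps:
l(M) = M**2 - 219*M
(l(-70) + (-17797 + j(40)))/(-8071 + 25521) = (-70*(-219 - 70) + (-17797 + 40))/(-8071 + 25521) = (-70*(-289) - 17757)/17450 = (20230 - 17757)*(1/17450) = 2473*(1/17450) = 2473/17450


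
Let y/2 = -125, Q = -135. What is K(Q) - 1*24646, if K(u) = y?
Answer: -24896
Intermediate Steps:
y = -250 (y = 2*(-125) = -250)
K(u) = -250
K(Q) - 1*24646 = -250 - 1*24646 = -250 - 24646 = -24896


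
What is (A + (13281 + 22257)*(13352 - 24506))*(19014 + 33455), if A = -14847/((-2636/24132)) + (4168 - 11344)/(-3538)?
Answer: -24237661283358538989/1165771 ≈ -2.0791e+13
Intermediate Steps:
A = 158455145811/1165771 (A = -14847/((-2636*1/24132)) - 7176*(-1/3538) = -14847/(-659/6033) + 3588/1769 = -14847*(-6033/659) + 3588/1769 = 89571951/659 + 3588/1769 = 158455145811/1165771 ≈ 1.3592e+5)
(A + (13281 + 22257)*(13352 - 24506))*(19014 + 33455) = (158455145811/1165771 + (13281 + 22257)*(13352 - 24506))*(19014 + 33455) = (158455145811/1165771 + 35538*(-11154))*52469 = (158455145811/1165771 - 396390852)*52469 = -461942504781081/1165771*52469 = -24237661283358538989/1165771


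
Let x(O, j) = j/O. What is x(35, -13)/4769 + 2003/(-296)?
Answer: -334334593/49406840 ≈ -6.7670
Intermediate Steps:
x(35, -13)/4769 + 2003/(-296) = -13/35/4769 + 2003/(-296) = -13*1/35*(1/4769) + 2003*(-1/296) = -13/35*1/4769 - 2003/296 = -13/166915 - 2003/296 = -334334593/49406840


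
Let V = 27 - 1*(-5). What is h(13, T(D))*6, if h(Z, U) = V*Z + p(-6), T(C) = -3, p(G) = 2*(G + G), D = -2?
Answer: 2352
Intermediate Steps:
V = 32 (V = 27 + 5 = 32)
p(G) = 4*G (p(G) = 2*(2*G) = 4*G)
h(Z, U) = -24 + 32*Z (h(Z, U) = 32*Z + 4*(-6) = 32*Z - 24 = -24 + 32*Z)
h(13, T(D))*6 = (-24 + 32*13)*6 = (-24 + 416)*6 = 392*6 = 2352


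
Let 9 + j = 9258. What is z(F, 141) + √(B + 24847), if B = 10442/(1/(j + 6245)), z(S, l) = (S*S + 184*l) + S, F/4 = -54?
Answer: 72384 + √161813195 ≈ 85105.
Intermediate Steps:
F = -216 (F = 4*(-54) = -216)
j = 9249 (j = -9 + 9258 = 9249)
z(S, l) = S + S² + 184*l (z(S, l) = (S² + 184*l) + S = S + S² + 184*l)
B = 161788348 (B = 10442/(1/(9249 + 6245)) = 10442/(1/15494) = 10442*15494 = 161788348)
z(F, 141) + √(B + 24847) = (-216 + (-216)² + 184*141) + √(161788348 + 24847) = (-216 + 46656 + 25944) + √161813195 = 72384 + √161813195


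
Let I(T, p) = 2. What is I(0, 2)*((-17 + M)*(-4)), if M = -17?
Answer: 272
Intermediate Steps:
I(0, 2)*((-17 + M)*(-4)) = 2*((-17 - 17)*(-4)) = 2*(-34*(-4)) = 2*136 = 272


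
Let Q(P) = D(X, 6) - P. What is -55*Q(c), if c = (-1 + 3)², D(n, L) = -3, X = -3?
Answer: 385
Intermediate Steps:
c = 4 (c = 2² = 4)
Q(P) = -3 - P
-55*Q(c) = -55*(-3 - 1*4) = -55*(-3 - 4) = -55*(-7) = 385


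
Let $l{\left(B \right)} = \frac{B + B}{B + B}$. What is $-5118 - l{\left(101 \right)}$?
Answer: $-5119$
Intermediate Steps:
$l{\left(B \right)} = 1$ ($l{\left(B \right)} = \frac{2 B}{2 B} = 2 B \frac{1}{2 B} = 1$)
$-5118 - l{\left(101 \right)} = -5118 - 1 = -5119$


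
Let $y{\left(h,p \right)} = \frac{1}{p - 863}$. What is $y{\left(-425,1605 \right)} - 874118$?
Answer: $- \frac{648595555}{742} \approx -8.7412 \cdot 10^{5}$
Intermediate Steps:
$y{\left(h,p \right)} = \frac{1}{-863 + p}$ ($y{\left(h,p \right)} = \frac{1}{p - 863} = \frac{1}{-863 + p}$)
$y{\left(-425,1605 \right)} - 874118 = \frac{1}{-863 + 1605} - 874118 = \frac{1}{742} - 874118 = - \frac{648595555}{742}$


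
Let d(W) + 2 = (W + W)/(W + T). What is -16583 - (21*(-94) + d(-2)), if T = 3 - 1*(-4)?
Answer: -73031/5 ≈ -14606.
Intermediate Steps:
T = 7 (T = 3 + 4 = 7)
d(W) = -2 + 2*W/(7 + W) (d(W) = -2 + (W + W)/(W + 7) = -2 + (2*W)/(7 + W) = -2 + 2*W/(7 + W))
-16583 - (21*(-94) + d(-2)) = -16583 - (21*(-94) - 14/(7 - 2)) = -16583 - (-1974 - 14/5) = -16583 - 1*(-9884/5) = -16583 + 9884/5 = -73031/5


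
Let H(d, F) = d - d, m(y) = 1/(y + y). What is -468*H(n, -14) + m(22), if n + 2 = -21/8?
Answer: 1/44 ≈ 0.022727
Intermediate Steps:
m(y) = 1/(2*y)
n = -37/8 (n = -2 - 21/8 = -37/8 ≈ -4.6250)
H(d, F) = 0
-468*H(n, -14) + m(22) = -468*0 + (½)/22 = 0 + (½)*(1/22) = 0 + 1/44 = 1/44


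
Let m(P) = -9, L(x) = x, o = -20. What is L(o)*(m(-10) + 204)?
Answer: -3900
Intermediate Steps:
L(o)*(m(-10) + 204) = -20*(-9 + 204) = -20*195 = -3900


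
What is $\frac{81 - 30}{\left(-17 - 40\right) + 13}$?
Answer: $- \frac{51}{44} \approx -1.1591$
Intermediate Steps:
$\frac{81 - 30}{\left(-17 - 40\right) + 13} = \frac{51}{-57 + 13} = \frac{51}{-44} = 51 \left(- \frac{1}{44}\right) = - \frac{51}{44}$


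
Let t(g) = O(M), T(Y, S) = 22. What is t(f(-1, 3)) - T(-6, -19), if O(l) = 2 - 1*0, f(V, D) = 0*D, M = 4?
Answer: -20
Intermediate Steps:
f(V, D) = 0
O(l) = 2 (O(l) = 2 + 0 = 2)
t(g) = 2
t(f(-1, 3)) - T(-6, -19) = 2 - 1*22 = 2 - 22 = -20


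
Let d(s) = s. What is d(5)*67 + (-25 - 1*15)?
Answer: 295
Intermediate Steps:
d(5)*67 + (-25 - 1*15) = 5*67 + (-25 - 1*15) = 335 + (-25 - 15) = 335 - 40 = 295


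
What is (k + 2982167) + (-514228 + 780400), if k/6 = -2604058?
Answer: -12376009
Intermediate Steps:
k = -15624348 (k = 6*(-2604058) = -15624348)
(k + 2982167) + (-514228 + 780400) = (-15624348 + 2982167) + (-514228 + 780400) = -12642181 + 266172 = -12376009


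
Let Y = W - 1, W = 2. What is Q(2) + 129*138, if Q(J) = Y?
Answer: 17803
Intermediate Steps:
Y = 1 (Y = 2 - 1 = 1)
Q(J) = 1
Q(2) + 129*138 = 1 + 129*138 = 1 + 17802 = 17803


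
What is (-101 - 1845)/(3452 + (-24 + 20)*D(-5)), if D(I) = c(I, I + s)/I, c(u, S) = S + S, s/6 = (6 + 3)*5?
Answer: -973/1938 ≈ -0.50206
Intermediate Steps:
s = 270 (s = 6*((6 + 3)*5) = 6*(9*5) = 6*45 = 270)
c(u, S) = 2*S
D(I) = (540 + 2*I)/I (D(I) = (2*(I + 270))/I = (2*(270 + I))/I = (540 + 2*I)/I)
(-101 - 1845)/(3452 + (-24 + 20)*D(-5)) = (-101 - 1845)/(3452 + (-24 + 20)*(2 + 540/(-5))) = -1946/(3452 - 4*(2 + 540*(-1/5))) = -1946/(3452 - 4*(2 - 108)) = -1946/(3452 - 4*(-106)) = -1946/(3452 + 424) = -1946/3876 = -1946*1/3876 = -973/1938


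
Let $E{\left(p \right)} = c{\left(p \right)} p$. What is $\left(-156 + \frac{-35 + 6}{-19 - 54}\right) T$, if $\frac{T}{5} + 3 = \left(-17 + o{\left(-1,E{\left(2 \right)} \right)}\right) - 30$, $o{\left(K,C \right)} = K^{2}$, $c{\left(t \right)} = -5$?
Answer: $\frac{2782955}{73} \approx 38123.0$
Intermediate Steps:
$E{\left(p \right)} = - 5 p$
$T = -245$ ($T = -15 + 5 \left(\left(-17 + \left(-1\right)^{2}\right) - 30\right) = -15 + 5 \left(\left(-17 + 1\right) - 30\right) = -15 + 5 \left(-16 - 30\right) = -15 + 5 \left(-46\right) = -15 - 230 = -245$)
$\left(-156 + \frac{-35 + 6}{-19 - 54}\right) T = \left(-156 + \frac{-35 + 6}{-19 - 54}\right) \left(-245\right) = \left(-156 - \frac{29}{-73}\right) \left(-245\right) = \left(-156 - - \frac{29}{73}\right) \left(-245\right) = \left(-156 + \frac{29}{73}\right) \left(-245\right) = \left(- \frac{11359}{73}\right) \left(-245\right) = \frac{2782955}{73}$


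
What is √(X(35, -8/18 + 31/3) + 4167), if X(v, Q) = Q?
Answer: 2*√9398/3 ≈ 64.629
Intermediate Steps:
√(X(35, -8/18 + 31/3) + 4167) = √((-8/18 + 31/3) + 4167) = √((-8*1/18 + 31*(⅓)) + 4167) = √((-4/9 + 31/3) + 4167) = √(89/9 + 4167) = √(37592/9) = 2*√9398/3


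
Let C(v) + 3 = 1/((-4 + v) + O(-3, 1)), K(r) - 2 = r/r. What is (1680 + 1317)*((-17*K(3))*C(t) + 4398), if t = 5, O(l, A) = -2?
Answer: 13792194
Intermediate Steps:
K(r) = 3 (K(r) = 2 + r/r = 2 + 1 = 3)
C(v) = -3 + 1/(-6 + v) (C(v) = -3 + 1/((-4 + v) - 2) = -3 + 1/(-6 + v))
(1680 + 1317)*((-17*K(3))*C(t) + 4398) = (1680 + 1317)*((-17*3)*((19 - 3*5)/(-6 + 5)) + 4398) = 2997*(-51*(19 - 15)/(-1) + 4398) = 2997*(-(-51)*4 + 4398) = 2997*(-51*(-4) + 4398) = 2997*(204 + 4398) = 2997*4602 = 13792194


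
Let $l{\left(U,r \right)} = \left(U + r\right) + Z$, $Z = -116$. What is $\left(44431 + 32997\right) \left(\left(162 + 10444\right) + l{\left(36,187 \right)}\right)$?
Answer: $829486164$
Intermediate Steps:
$l{\left(U,r \right)} = -116 + U + r$ ($l{\left(U,r \right)} = \left(U + r\right) - 116 = -116 + U + r$)
$\left(44431 + 32997\right) \left(\left(162 + 10444\right) + l{\left(36,187 \right)}\right) = \left(44431 + 32997\right) \left(\left(162 + 10444\right) + \left(-116 + 36 + 187\right)\right) = 77428 \left(10606 + 107\right) = 77428 \cdot 10713 = 829486164$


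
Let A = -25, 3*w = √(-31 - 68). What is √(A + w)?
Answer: √(-25 + I*√11) ≈ 0.33094 + 5.0109*I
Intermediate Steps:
w = I*√11 (w = √(-31 - 68)/3 = √(-99)/3 = (3*I*√11)/3 = I*√11 ≈ 3.3166*I)
√(A + w) = √(-25 + I*√11)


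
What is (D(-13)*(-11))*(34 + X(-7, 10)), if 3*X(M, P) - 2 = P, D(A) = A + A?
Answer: 10868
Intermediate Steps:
D(A) = 2*A
X(M, P) = 2/3 + P/3
(D(-13)*(-11))*(34 + X(-7, 10)) = ((2*(-13))*(-11))*(34 + (2/3 + (1/3)*10)) = (-26*(-11))*(34 + (2/3 + 10/3)) = 286*(34 + 4) = 286*38 = 10868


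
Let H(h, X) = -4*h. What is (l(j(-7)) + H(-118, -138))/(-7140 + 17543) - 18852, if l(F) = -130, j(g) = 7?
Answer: -196117014/10403 ≈ -18852.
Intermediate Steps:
(l(j(-7)) + H(-118, -138))/(-7140 + 17543) - 18852 = (-130 - 4*(-118))/(-7140 + 17543) - 18852 = (-130 + 472)/10403 - 18852 = 342*(1/10403) - 18852 = 342/10403 - 18852 = -196117014/10403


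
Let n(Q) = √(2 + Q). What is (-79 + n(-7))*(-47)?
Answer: 3713 - 47*I*√5 ≈ 3713.0 - 105.1*I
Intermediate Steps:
(-79 + n(-7))*(-47) = (-79 + √(2 - 7))*(-47) = (-79 + √(-5))*(-47) = (-79 + I*√5)*(-47) = 3713 - 47*I*√5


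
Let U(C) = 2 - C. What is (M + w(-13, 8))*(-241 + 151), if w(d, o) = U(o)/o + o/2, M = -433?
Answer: 77355/2 ≈ 38678.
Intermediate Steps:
w(d, o) = o/2 + (2 - o)/o (w(d, o) = (2 - o)/o + o/2 = o/2 + (2 - o)/o)
(M + w(-13, 8))*(-241 + 151) = (-433 + (-1 + (½)*8 + 2/8))*(-241 + 151) = (-433 + (-1 + 4 + 2*(⅛)))*(-90) = (-433 + (-1 + 4 + ¼))*(-90) = (-433 + 13/4)*(-90) = -1719/4*(-90) = 77355/2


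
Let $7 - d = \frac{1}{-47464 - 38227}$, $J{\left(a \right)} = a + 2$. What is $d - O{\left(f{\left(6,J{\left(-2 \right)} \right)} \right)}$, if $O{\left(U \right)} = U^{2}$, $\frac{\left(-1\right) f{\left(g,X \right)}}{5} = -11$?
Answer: $- \frac{258615437}{85691} \approx -3018.0$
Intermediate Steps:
$J{\left(a \right)} = 2 + a$
$f{\left(g,X \right)} = 55$ ($f{\left(g,X \right)} = \left(-5\right) \left(-11\right) = 55$)
$d = \frac{599838}{85691}$ ($d = 7 - \frac{1}{-47464 - 38227} = 7 - \frac{1}{-85691} = 7 - - \frac{1}{85691} = 7 + \frac{1}{85691} = \frac{599838}{85691} \approx 7.0$)
$d - O{\left(f{\left(6,J{\left(-2 \right)} \right)} \right)} = \frac{599838}{85691} - 55^{2} = \frac{599838}{85691} - 3025 = - \frac{258615437}{85691}$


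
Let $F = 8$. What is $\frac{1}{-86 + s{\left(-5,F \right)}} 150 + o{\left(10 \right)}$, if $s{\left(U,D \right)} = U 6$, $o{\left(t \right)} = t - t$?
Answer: $- \frac{75}{58} \approx -1.2931$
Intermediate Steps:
$o{\left(t \right)} = 0$
$s{\left(U,D \right)} = 6 U$
$\frac{1}{-86 + s{\left(-5,F \right)}} 150 + o{\left(10 \right)} = \frac{1}{-86 + 6 \left(-5\right)} 150 + 0 = \frac{1}{-86 - 30} \cdot 150 + 0 = \frac{1}{-116} \cdot 150 + 0 = \left(- \frac{1}{116}\right) 150 + 0 = - \frac{75}{58} + 0 = - \frac{75}{58}$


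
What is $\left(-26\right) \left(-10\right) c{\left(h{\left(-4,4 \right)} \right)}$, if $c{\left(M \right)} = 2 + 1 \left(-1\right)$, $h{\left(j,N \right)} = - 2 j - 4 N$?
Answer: $260$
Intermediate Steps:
$h{\left(j,N \right)} = - 4 N - 2 j$
$c{\left(M \right)} = 1$ ($c{\left(M \right)} = 2 - 1 = 1$)
$\left(-26\right) \left(-10\right) c{\left(h{\left(-4,4 \right)} \right)} = \left(-26\right) \left(-10\right) 1 = 260 \cdot 1 = 260$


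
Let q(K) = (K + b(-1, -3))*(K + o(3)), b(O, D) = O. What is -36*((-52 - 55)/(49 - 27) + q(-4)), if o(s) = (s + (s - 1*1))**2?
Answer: 43506/11 ≈ 3955.1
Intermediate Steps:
o(s) = (-1 + 2*s)**2 (o(s) = (s + (s - 1))**2 = (s + (-1 + s))**2 = (-1 + 2*s)**2)
q(K) = (-1 + K)*(25 + K) (q(K) = (K - 1)*(K + (-1 + 2*3)**2) = (-1 + K)*(K + (-1 + 6)**2) = (-1 + K)*(K + 5**2) = (-1 + K)*(K + 25) = (-1 + K)*(25 + K))
-36*((-52 - 55)/(49 - 27) + q(-4)) = -36*((-52 - 55)/(49 - 27) + (-25 + (-4)**2 + 24*(-4))) = -36*(-107/22 + (-25 + 16 - 96)) = -36*(-107*1/22 - 105) = -36*(-107/22 - 105) = -36*(-2417/22) = 43506/11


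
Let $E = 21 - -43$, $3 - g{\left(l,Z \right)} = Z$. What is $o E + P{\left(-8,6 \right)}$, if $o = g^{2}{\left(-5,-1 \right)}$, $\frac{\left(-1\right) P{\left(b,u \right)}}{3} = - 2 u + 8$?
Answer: $1036$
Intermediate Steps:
$g{\left(l,Z \right)} = 3 - Z$
$P{\left(b,u \right)} = -24 + 6 u$ ($P{\left(b,u \right)} = - 3 \left(- 2 u + 8\right) = - 3 \left(8 - 2 u\right) = -24 + 6 u$)
$o = 16$ ($o = \left(3 - -1\right)^{2} = \left(3 + 1\right)^{2} = 4^{2} = 16$)
$E = 64$ ($E = 21 + 43 = 64$)
$o E + P{\left(-8,6 \right)} = 16 \cdot 64 + \left(-24 + 6 \cdot 6\right) = 1024 + \left(-24 + 36\right) = 1024 + 12 = 1036$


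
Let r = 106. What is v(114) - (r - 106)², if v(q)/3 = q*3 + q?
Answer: 1368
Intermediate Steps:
v(q) = 12*q (v(q) = 3*(q*3 + q) = 3*(3*q + q) = 3*(4*q) = 12*q)
v(114) - (r - 106)² = 12*114 - (106 - 106)² = 1368 - 1*0² = 1368 - 1*0 = 1368 + 0 = 1368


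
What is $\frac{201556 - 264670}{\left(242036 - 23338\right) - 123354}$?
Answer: $- \frac{31557}{47672} \approx -0.66196$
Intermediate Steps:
$\frac{201556 - 264670}{\left(242036 - 23338\right) - 123354} = - \frac{63114}{\left(242036 - 23338\right) - 123354} = - \frac{63114}{218698 - 123354} = - \frac{63114}{95344} = \left(-63114\right) \frac{1}{95344} = - \frac{31557}{47672}$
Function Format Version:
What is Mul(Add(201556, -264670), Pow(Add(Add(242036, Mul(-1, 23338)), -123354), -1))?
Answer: Rational(-31557, 47672) ≈ -0.66196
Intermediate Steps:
Mul(Add(201556, -264670), Pow(Add(Add(242036, Mul(-1, 23338)), -123354), -1)) = Mul(-63114, Pow(Add(Add(242036, -23338), -123354), -1)) = Mul(-63114, Pow(Add(218698, -123354), -1)) = Mul(-63114, Pow(95344, -1)) = Mul(-63114, Rational(1, 95344)) = Rational(-31557, 47672)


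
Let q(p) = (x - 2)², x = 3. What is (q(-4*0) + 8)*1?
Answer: 9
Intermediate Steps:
q(p) = 1 (q(p) = (3 - 2)² = 1² = 1)
(q(-4*0) + 8)*1 = (1 + 8)*1 = 9*1 = 9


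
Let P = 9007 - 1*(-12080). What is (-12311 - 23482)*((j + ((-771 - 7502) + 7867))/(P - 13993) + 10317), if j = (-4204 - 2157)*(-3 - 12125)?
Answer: -2690463168900/3547 ≈ -7.5852e+8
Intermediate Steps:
j = 77146208 (j = -6361*(-12128) = 77146208)
P = 21087 (P = 9007 + 12080 = 21087)
(-12311 - 23482)*((j + ((-771 - 7502) + 7867))/(P - 13993) + 10317) = (-12311 - 23482)*((77146208 + ((-771 - 7502) + 7867))/(21087 - 13993) + 10317) = -35793*((77146208 + (-8273 + 7867))/7094 + 10317) = -35793*((77146208 - 406)*(1/7094) + 10317) = -35793*(77145802*(1/7094) + 10317) = -35793*(38572901/3547 + 10317) = -35793*75167300/3547 = -2690463168900/3547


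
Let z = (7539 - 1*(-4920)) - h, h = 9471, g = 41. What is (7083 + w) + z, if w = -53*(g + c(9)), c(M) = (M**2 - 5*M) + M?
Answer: 5513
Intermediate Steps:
c(M) = M**2 - 4*M
z = 2988 (z = (7539 - 1*(-4920)) - 1*9471 = (7539 + 4920) - 9471 = 12459 - 9471 = 2988)
w = -4558 (w = -53*(41 + 9*(-4 + 9)) = -53*(41 + 9*5) = -53*(41 + 45) = -53*86 = -4558)
(7083 + w) + z = (7083 - 4558) + 2988 = 2525 + 2988 = 5513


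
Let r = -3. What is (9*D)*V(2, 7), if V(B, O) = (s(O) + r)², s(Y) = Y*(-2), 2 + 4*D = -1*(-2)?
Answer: 0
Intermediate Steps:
D = 0 (D = -½ + (-1*(-2))/4 = -½ + (¼)*2 = -½ + ½ = 0)
s(Y) = -2*Y
V(B, O) = (-3 - 2*O)² (V(B, O) = (-2*O - 3)² = (-3 - 2*O)²)
(9*D)*V(2, 7) = (9*0)*(3 + 2*7)² = 0*(3 + 14)² = 0*17² = 0*289 = 0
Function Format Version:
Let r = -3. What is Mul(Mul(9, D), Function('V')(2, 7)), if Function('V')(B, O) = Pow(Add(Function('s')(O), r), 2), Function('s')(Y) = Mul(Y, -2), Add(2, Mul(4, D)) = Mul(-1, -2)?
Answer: 0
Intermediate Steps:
D = 0 (D = Add(Rational(-1, 2), Mul(Rational(1, 4), Mul(-1, -2))) = Add(Rational(-1, 2), Mul(Rational(1, 4), 2)) = Add(Rational(-1, 2), Rational(1, 2)) = 0)
Function('s')(Y) = Mul(-2, Y)
Function('V')(B, O) = Pow(Add(-3, Mul(-2, O)), 2) (Function('V')(B, O) = Pow(Add(Mul(-2, O), -3), 2) = Pow(Add(-3, Mul(-2, O)), 2))
Mul(Mul(9, D), Function('V')(2, 7)) = Mul(Mul(9, 0), Pow(Add(3, Mul(2, 7)), 2)) = Mul(0, Pow(Add(3, 14), 2)) = Mul(0, Pow(17, 2)) = Mul(0, 289) = 0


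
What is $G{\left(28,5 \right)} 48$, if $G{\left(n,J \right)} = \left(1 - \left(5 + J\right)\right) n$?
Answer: $-12096$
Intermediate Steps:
$G{\left(n,J \right)} = n \left(-4 - J\right)$ ($G{\left(n,J \right)} = \left(-4 - J\right) n = n \left(-4 - J\right)$)
$G{\left(28,5 \right)} 48 = \left(-1\right) 28 \left(4 + 5\right) 48 = \left(-1\right) 28 \cdot 9 \cdot 48 = \left(-252\right) 48 = -12096$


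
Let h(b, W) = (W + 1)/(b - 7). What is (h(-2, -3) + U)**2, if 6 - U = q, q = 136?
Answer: 1364224/81 ≈ 16842.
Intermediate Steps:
U = -130 (U = 6 - 1*136 = 6 - 136 = -130)
h(b, W) = (1 + W)/(-7 + b)
(h(-2, -3) + U)**2 = ((1 - 3)/(-7 - 2) - 130)**2 = (-2/(-9) - 130)**2 = (-1/9*(-2) - 130)**2 = (2/9 - 130)**2 = (-1168/9)**2 = 1364224/81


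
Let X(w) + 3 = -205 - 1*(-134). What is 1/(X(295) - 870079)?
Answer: -1/870153 ≈ -1.1492e-6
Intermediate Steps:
X(w) = -74 (X(w) = -3 + (-205 - 1*(-134)) = -3 + (-205 + 134) = -3 - 71 = -74)
1/(X(295) - 870079) = 1/(-74 - 870079) = 1/(-870153) = -1/870153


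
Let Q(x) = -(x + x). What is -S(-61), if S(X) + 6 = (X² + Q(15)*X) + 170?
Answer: -5715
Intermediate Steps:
Q(x) = -2*x
S(X) = 164 + X² - 30*X (S(X) = -6 + ((X² + (-2*15)*X) + 170) = -6 + ((X² - 30*X) + 170) = -6 + (170 + X² - 30*X) = 164 + X² - 30*X)
-S(-61) = -(164 + (-61)² - 30*(-61)) = -(164 + 3721 + 1830) = -1*5715 = -5715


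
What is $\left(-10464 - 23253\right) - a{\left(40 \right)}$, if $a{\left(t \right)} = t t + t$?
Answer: $-35357$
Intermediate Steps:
$a{\left(t \right)} = t + t^{2}$ ($a{\left(t \right)} = t^{2} + t = t + t^{2}$)
$\left(-10464 - 23253\right) - a{\left(40 \right)} = \left(-10464 - 23253\right) - 40 \left(1 + 40\right) = -33717 - 40 \cdot 41 = -33717 - 1640 = -35357$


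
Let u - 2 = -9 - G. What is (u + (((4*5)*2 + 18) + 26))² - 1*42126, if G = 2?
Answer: -36501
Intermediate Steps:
u = -9 (u = 2 + (-9 - 1*2) = 2 + (-9 - 2) = 2 - 11 = -9)
(u + (((4*5)*2 + 18) + 26))² - 1*42126 = (-9 + (((4*5)*2 + 18) + 26))² - 1*42126 = (-9 + ((20*2 + 18) + 26))² - 42126 = (-9 + ((40 + 18) + 26))² - 42126 = (-9 + (58 + 26))² - 42126 = (-9 + 84)² - 42126 = 75² - 42126 = 5625 - 42126 = -36501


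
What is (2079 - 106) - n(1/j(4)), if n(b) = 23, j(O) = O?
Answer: 1950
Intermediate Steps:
(2079 - 106) - n(1/j(4)) = (2079 - 106) - 1*23 = 1973 - 23 = 1950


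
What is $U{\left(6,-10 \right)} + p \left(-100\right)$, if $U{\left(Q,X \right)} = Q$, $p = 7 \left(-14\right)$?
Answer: $9806$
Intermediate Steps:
$p = -98$
$U{\left(6,-10 \right)} + p \left(-100\right) = 6 - -9800 = 6 + 9800 = 9806$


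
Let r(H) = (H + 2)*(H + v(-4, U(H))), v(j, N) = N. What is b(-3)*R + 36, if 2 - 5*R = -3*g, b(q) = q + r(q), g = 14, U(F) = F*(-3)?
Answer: -216/5 ≈ -43.200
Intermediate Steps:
U(F) = -3*F
r(H) = -2*H*(2 + H) (r(H) = (H + 2)*(H - 3*H) = (2 + H)*(-2*H) = -2*H*(2 + H))
b(q) = q + 2*q*(-2 - q)
R = 44/5 (R = ⅖ - (-3)*14/5 = ⅖ - ⅕*(-42) = ⅖ + 42/5 = 44/5 ≈ 8.8000)
b(-3)*R + 36 = -3*(-3 - 2*(-3))*(44/5) + 36 = -3*(-3 + 6)*(44/5) + 36 = -3*3*(44/5) + 36 = -9*44/5 + 36 = -396/5 + 36 = -216/5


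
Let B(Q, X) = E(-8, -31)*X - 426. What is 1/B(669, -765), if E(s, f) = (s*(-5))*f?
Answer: 1/948174 ≈ 1.0547e-6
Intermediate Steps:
E(s, f) = -5*f*s (E(s, f) = (-5*s)*f = -5*f*s)
B(Q, X) = -426 - 1240*X (B(Q, X) = (-5*(-31)*(-8))*X - 426 = -1240*X - 426 = -426 - 1240*X)
1/B(669, -765) = 1/(-426 - 1240*(-765)) = 1/(-426 + 948600) = 1/948174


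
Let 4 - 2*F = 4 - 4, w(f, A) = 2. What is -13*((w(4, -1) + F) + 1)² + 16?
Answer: -309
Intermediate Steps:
F = 2 (F = 2 - (4 - 4)/2 = 2 - ½*0 = 2 + 0 = 2)
-13*((w(4, -1) + F) + 1)² + 16 = -13*((2 + 2) + 1)² + 16 = -13*(4 + 1)² + 16 = -13*5² + 16 = -13*25 + 16 = -325 + 16 = -309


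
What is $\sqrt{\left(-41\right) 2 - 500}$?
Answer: $i \sqrt{582} \approx 24.125 i$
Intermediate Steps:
$\sqrt{\left(-41\right) 2 - 500} = \sqrt{-82 - 500} = \sqrt{-582} = i \sqrt{582}$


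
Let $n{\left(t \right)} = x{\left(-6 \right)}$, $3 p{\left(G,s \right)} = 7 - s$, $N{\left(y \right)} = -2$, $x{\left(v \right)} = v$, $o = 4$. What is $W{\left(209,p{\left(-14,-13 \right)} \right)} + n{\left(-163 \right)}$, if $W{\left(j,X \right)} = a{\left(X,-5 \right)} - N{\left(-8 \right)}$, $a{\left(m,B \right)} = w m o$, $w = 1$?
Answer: $\frac{68}{3} \approx 22.667$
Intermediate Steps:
$a{\left(m,B \right)} = 4 m$ ($a{\left(m,B \right)} = 1 m 4 = m 4 = 4 m$)
$p{\left(G,s \right)} = \frac{7}{3} - \frac{s}{3}$ ($p{\left(G,s \right)} = \frac{7 - s}{3} = \frac{7}{3} - \frac{s}{3}$)
$W{\left(j,X \right)} = 2 + 4 X$ ($W{\left(j,X \right)} = 4 X - -2 = 4 X + 2 = 2 + 4 X$)
$n{\left(t \right)} = -6$
$W{\left(209,p{\left(-14,-13 \right)} \right)} + n{\left(-163 \right)} = \left(2 + 4 \left(\frac{7}{3} - - \frac{13}{3}\right)\right) - 6 = \left(2 + 4 \left(\frac{7}{3} + \frac{13}{3}\right)\right) - 6 = \left(2 + 4 \cdot \frac{20}{3}\right) - 6 = \left(2 + \frac{80}{3}\right) - 6 = \frac{86}{3} - 6 = \frac{68}{3}$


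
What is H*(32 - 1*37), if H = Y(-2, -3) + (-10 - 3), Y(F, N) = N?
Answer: 80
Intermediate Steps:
H = -16 (H = -3 + (-10 - 3) = -3 - 13 = -16)
H*(32 - 1*37) = -16*(32 - 1*37) = -16*(32 - 37) = -16*(-5) = 80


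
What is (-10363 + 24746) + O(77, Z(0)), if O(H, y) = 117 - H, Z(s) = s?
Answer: 14423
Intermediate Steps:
(-10363 + 24746) + O(77, Z(0)) = (-10363 + 24746) + (117 - 1*77) = 14383 + (117 - 77) = 14383 + 40 = 14423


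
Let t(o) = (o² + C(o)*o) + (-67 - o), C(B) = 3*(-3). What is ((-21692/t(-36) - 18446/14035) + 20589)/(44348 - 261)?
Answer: 23351529/50038745 ≈ 0.46667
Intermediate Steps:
C(B) = -9
t(o) = -67 + o² - 10*o (t(o) = (o² - 9*o) + (-67 - o) = -67 + o² - 10*o)
((-21692/t(-36) - 18446/14035) + 20589)/(44348 - 261) = ((-21692/(-67 + (-36)² - 10*(-36)) - 18446/14035) + 20589)/(44348 - 261) = ((-21692/(-67 + 1296 + 360) - 18446*1/14035) + 20589)/44087 = ((-21692/1589 - 46/35) + 20589)*(1/44087) = (-16986/1135 + 20589)*(1/44087) = (23351529/1135)*(1/44087) = 23351529/50038745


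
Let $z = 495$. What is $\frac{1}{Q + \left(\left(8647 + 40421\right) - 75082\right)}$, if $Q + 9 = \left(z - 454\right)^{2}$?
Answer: $- \frac{1}{24342} \approx -4.1081 \cdot 10^{-5}$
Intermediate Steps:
$Q = 1672$ ($Q = -9 + \left(495 - 454\right)^{2} = -9 + 41^{2} = -9 + 1681 = 1672$)
$\frac{1}{Q + \left(\left(8647 + 40421\right) - 75082\right)} = \frac{1}{1672 + \left(\left(8647 + 40421\right) - 75082\right)} = \frac{1}{1672 + \left(49068 - 75082\right)} = \frac{1}{1672 - 26014} = \frac{1}{-24342} = - \frac{1}{24342}$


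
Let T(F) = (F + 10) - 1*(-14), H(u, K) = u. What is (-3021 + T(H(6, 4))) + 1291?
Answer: -1700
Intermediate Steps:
T(F) = 24 + F (T(F) = (10 + F) + 14 = 24 + F)
(-3021 + T(H(6, 4))) + 1291 = (-3021 + (24 + 6)) + 1291 = (-3021 + 30) + 1291 = -2991 + 1291 = -1700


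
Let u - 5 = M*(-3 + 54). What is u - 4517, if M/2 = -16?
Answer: -6144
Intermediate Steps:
M = -32 (M = 2*(-16) = -32)
u = -1627 (u = 5 - 32*(-3 + 54) = 5 - 32*51 = 5 - 1632 = -1627)
u - 4517 = -1627 - 4517 = -6144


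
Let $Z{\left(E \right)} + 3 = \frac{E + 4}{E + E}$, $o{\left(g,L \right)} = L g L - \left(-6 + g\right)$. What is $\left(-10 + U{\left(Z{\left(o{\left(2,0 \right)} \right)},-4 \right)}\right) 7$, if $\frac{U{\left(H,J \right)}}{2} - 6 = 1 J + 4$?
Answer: $14$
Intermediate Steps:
$o{\left(g,L \right)} = 6 - g + g L^{2}$ ($o{\left(g,L \right)} = g L^{2} - \left(-6 + g\right) = 6 - g + g L^{2}$)
$Z{\left(E \right)} = -3 + \frac{4 + E}{2 E}$ ($Z{\left(E \right)} = -3 + \frac{E + 4}{E + E} = -3 + \frac{4 + E}{2 E}$)
$U{\left(H,J \right)} = 20 + 2 J$ ($U{\left(H,J \right)} = 12 + 2 \left(1 J + 4\right) = 12 + 2 \left(J + 4\right) = 12 + 2 \left(4 + J\right) = 12 + \left(8 + 2 J\right) = 20 + 2 J$)
$\left(-10 + U{\left(Z{\left(o{\left(2,0 \right)} \right)},-4 \right)}\right) 7 = \left(-10 + \left(20 + 2 \left(-4\right)\right)\right) 7 = \left(-10 + \left(20 - 8\right)\right) 7 = \left(-10 + 12\right) 7 = 2 \cdot 7 = 14$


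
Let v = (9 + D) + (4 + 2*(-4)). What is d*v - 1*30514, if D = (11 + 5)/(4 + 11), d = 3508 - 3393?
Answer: -89449/3 ≈ -29816.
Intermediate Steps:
d = 115
D = 16/15 ≈ 1.0667
v = 91/15 (v = (9 + 16/15) + (4 + 2*(-4)) = 151/15 + (4 - 8) = 151/15 - 4 = 91/15 ≈ 6.0667)
d*v - 1*30514 = 115*(91/15) - 1*30514 = 2093/3 - 30514 = -89449/3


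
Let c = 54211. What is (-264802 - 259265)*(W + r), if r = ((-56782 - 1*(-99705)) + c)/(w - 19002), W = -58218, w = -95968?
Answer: 1753900425217899/57485 ≈ 3.0511e+10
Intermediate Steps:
r = -48567/57485 (r = ((-56782 - 1*(-99705)) + 54211)/(-95968 - 19002) = ((-56782 + 99705) + 54211)/(-114970) = (42923 + 54211)*(-1/114970) = 97134*(-1/114970) = -48567/57485 ≈ -0.84486)
(-264802 - 259265)*(W + r) = (-264802 - 259265)*(-58218 - 48567/57485) = -524067*(-3346710297/57485) = 1753900425217899/57485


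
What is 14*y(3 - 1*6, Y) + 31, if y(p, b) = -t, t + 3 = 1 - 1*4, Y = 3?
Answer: 115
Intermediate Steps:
t = -6 (t = -3 + (1 - 1*4) = -3 + (1 - 4) = -3 - 3 = -6)
y(p, b) = 6 (y(p, b) = -1*(-6) = 6)
14*y(3 - 1*6, Y) + 31 = 14*6 + 31 = 84 + 31 = 115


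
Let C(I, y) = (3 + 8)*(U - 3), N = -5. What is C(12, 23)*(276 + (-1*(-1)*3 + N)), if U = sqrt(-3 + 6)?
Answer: -9042 + 3014*sqrt(3) ≈ -3821.6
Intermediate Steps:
U = sqrt(3) ≈ 1.7320
C(I, y) = -33 + 11*sqrt(3) (C(I, y) = (3 + 8)*(sqrt(3) - 3) = 11*(-3 + sqrt(3)) = -33 + 11*sqrt(3))
C(12, 23)*(276 + (-1*(-1)*3 + N)) = (-33 + 11*sqrt(3))*(276 + (-1*(-1)*3 - 5)) = (-33 + 11*sqrt(3))*(276 + (1*3 - 5)) = (-33 + 11*sqrt(3))*(276 + (3 - 5)) = (-33 + 11*sqrt(3))*(276 - 2) = (-33 + 11*sqrt(3))*274 = -9042 + 3014*sqrt(3)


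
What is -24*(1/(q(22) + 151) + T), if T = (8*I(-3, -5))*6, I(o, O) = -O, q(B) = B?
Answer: -996504/173 ≈ -5760.1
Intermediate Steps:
T = 240 (T = (8*(-1*(-5)))*6 = (8*5)*6 = 40*6 = 240)
-24*(1/(q(22) + 151) + T) = -24*(1/(22 + 151) + 240) = -24*(1/173 + 240) = -24*41521/173 = -996504/173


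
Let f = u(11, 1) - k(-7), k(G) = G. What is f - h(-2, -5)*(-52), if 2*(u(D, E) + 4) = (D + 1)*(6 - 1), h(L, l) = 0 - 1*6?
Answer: -279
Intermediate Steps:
h(L, l) = -6 (h(L, l) = 0 - 6 = -6)
u(D, E) = -3/2 + 5*D/2 (u(D, E) = -4 + ((D + 1)*(6 - 1))/2 = -4 + ((1 + D)*5)/2 = -4 + (5 + 5*D)/2 = -4 + (5/2 + 5*D/2) = -3/2 + 5*D/2)
f = 33 (f = (-3/2 + (5/2)*11) - 1*(-7) = (-3/2 + 55/2) + 7 = 26 + 7 = 33)
f - h(-2, -5)*(-52) = 33 - (-6)*(-52) = 33 - 1*312 = 33 - 312 = -279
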